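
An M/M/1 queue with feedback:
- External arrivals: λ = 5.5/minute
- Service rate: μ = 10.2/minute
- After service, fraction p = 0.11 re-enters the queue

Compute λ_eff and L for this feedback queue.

Effective arrival rate: λ_eff = λ/(1-p) = 5.5/(1-0.11) = 5.5/0.89 = 6.1798
ρ = λ_eff/μ = 6.1798/10.2 = 0.60586
L = ρ/(1-ρ) = 0.60586/(1-0.60586) = 1.5372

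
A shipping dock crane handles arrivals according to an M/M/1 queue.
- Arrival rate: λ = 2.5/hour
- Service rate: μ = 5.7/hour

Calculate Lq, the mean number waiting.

ρ = λ/μ = 2.5/5.7 = 0.4386
For M/M/1: Lq = λ²/(μ(μ-λ))
Lq = 6.25/(5.7 × 3.20)
Lq = 0.3427 containers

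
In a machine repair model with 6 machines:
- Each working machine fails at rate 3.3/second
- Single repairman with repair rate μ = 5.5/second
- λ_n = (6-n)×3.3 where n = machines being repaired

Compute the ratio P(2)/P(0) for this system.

P(2)/P(0) = ∏_{i=0}^{2-1} λ_i/μ_{i+1}
= (6-0)×3.3/5.5 × (6-1)×3.3/5.5
= 10.8000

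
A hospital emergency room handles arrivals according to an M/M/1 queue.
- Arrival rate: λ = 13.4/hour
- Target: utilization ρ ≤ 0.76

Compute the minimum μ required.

ρ = λ/μ, so μ = λ/ρ
μ ≥ 13.4/0.76 = 17.6316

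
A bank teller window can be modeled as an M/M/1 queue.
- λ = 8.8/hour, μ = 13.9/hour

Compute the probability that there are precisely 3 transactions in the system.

ρ = λ/μ = 8.8/13.9 = 0.6331
P(n) = (1-ρ)ρⁿ
P(3) = (1-0.6331) × 0.6331^3
P(3) = 0.36690 × 0.25376
P(3) = 0.09310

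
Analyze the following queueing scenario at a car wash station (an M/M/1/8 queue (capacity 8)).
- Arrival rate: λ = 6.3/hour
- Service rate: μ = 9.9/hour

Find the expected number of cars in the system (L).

ρ = λ/μ = 6.3/9.9 = 0.636364
P₀ = (1-ρ)/(1-ρ^(K+1)) = (1-0.636364)/(1-0.636364^9) = 0.36364/0.98289 = 0.3700
P_K = P₀×ρ^K = 0.36997 × 0.636364^8 = 0.36997 × 0.026893 = 0.009950
L = ρ[1 - (K+1)ρ^K + Kρ^(K+1)] / [(1-ρ)(1-ρ^(K+1))]
L = 0.636364 × (1 - 9×0.02689 + 8×0.01711) / ((1 - 0.636364) × (1 - 0.01711)) = 1.5933 cars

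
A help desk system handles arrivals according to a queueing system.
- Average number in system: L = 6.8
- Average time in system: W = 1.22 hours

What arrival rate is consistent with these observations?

Little's Law: L = λW, so λ = L/W
λ = 6.8/1.22 = 5.5738 tickets/hour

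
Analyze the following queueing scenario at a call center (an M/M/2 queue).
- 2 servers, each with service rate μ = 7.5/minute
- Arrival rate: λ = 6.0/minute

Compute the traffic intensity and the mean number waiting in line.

Traffic intensity: ρ = λ/(cμ) = 6.0/(2×7.5) = 0.4000
Since ρ = 0.4000 < 1, system is stable.
Offered load a = λ/μ = cρ = 6.0/7.5 = 0.8000
P₀ = [ Σₙ₌₀^1 aⁿ/n! + a^2/(2!(1-ρ)) ]⁻¹
Σ = a^0/0! + a^1/1! = 1.0000 + 0.8000 = 1.8000
a^2/(2!(1-ρ)) = 0.6400/(2 × 0.6000) = 0.5333
P₀ = 1/(1.8000 + 0.5333) = 0.4286
Lq = P₀·a^2·ρ / (2!(1-ρ)²) = 0.4286 × 0.6400 × 0.4000 / (2 × 0.3600) = 0.1524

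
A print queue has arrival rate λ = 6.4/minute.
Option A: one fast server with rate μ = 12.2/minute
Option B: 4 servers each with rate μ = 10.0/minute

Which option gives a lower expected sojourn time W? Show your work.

Option A: single server μ = 12.2 (M/M/1)
  ρ_A = 6.4/12.2 = 0.5246
  W_A = 1/(μ-λ) = 1/(12.2-6.4) = 1/5.80 = 0.1724

Option B: 4 servers μ = 10.0 (M/M/4)
  ρ_B = λ/(cμ) = 6.4/(4×10.0) = 0.1600
  Offered load a = λ/μ = cρ = 6.4/10.0 = 0.6400
  P₀ = [ Σₙ₌₀^3 aⁿ/n! + a^4/(4!(1-ρ)) ]⁻¹
  Σ = a^0/0! + a^1/1! + a^2/2! + a^3/3! = 1.0000 + 0.6400 + 0.2048 + 0.04369 = 1.8885
  a^4/(4!(1-ρ)) = 0.16777/(24 × 0.84000) = 0.008322
  P₀ = 1/(1.8885 + 0.008322) = 0.5272
  Lq = P₀·a^4·ρ / (4!(1-ρ)²) = 0.52720 × 0.16777 × 0.16000 / (24 × 0.70560) = 0.0008357
  Wq_B = Lq/λ = 0.0008357/6.4 = 0.0001306
  W_B = Wq_B + 1/μ = 0.0001306 + 0.1000 = 0.1001

Since W_B = 0.1001 < W_A = 0.1724, Option B (multiple servers) has the shorter time in system.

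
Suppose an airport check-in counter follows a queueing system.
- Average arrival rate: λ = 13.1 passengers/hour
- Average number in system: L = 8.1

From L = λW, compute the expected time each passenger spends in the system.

Little's Law: L = λW, so W = L/λ
W = 8.1/13.1 = 0.6183 hours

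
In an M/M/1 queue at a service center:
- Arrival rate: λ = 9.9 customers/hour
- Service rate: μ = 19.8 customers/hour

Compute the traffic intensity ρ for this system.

Server utilization: ρ = λ/μ
ρ = 9.9/19.8 = 0.5000
The server is busy 50.00% of the time.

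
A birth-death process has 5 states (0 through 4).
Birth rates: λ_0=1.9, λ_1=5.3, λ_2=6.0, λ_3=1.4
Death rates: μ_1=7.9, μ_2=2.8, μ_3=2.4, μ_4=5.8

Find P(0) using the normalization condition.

Ratios P(n)/P(0) = (λ₀···λₙ₋₁)/(μ₁···μₙ):
P(1)/P(0) = (1.9)/(7.9) = 0.24051
P(2)/P(0) = (1.9×5.3)/(7.9×2.8) = 0.45524
P(3)/P(0) = (1.9×5.3×6.0)/(7.9×2.8×2.4) = 1.1381
P(4)/P(0) = (1.9×5.3×6.0×1.4)/(7.9×2.8×2.4×5.8) = 0.27472

Normalization: ∑ P(n) = 1
P(0) × (1.0000 + 0.24051 + 0.45524 + 1.1381 + 0.27472) = 1
P(0) × 3.1086 = 1
P(0) = 1/3.1086 = 0.3217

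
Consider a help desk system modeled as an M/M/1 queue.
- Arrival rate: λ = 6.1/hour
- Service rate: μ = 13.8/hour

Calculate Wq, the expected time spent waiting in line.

First, compute utilization: ρ = λ/μ = 6.1/13.8 = 0.4420
For M/M/1: Wq = λ/(μ(μ-λ))
Wq = 6.1/(13.8 × (13.8-6.1))
Wq = 6.1/(13.8 × 7.70)
Wq = 0.05741 hours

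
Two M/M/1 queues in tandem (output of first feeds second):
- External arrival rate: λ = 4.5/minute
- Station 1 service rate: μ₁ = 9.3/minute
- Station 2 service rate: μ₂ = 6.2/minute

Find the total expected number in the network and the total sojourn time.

By Jackson's theorem, each station behaves as independent M/M/1.
Station 1: ρ₁ = 4.5/9.3 = 0.4839, L₁ = ρ₁/(1-ρ₁) = λ/(μ₁-λ) = 4.5/4.80 = 0.9375
Station 2: ρ₂ = 4.5/6.2 = 0.7258, L₂ = ρ₂/(1-ρ₂) = λ/(μ₂-λ) = 4.5/1.70 = 2.6471
Total: L = L₁ + L₂ = 0.9375 + 2.6471 = 3.5846
W = L/λ = 3.5846/4.5 = 0.7966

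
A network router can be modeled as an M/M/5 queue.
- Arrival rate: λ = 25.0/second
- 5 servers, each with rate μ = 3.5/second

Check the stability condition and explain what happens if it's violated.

Stability requires ρ = λ/(cμ) < 1
ρ = 25.0/(5 × 3.5) = 25.0/17.50 = 1.4286
Since 1.4286 ≥ 1, the system is UNSTABLE.
Need c > λ/μ = 25.0/3.5 = 7.14.
Minimum servers needed: c = 8.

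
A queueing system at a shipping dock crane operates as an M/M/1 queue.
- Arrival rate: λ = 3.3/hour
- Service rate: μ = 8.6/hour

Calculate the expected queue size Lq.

ρ = λ/μ = 3.3/8.6 = 0.3837
For M/M/1: Lq = λ²/(μ(μ-λ))
Lq = 10.89/(8.6 × 5.30)
Lq = 0.2389 containers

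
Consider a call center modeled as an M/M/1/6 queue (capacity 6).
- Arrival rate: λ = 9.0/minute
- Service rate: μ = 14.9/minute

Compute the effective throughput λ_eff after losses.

ρ = λ/μ = 9.0/14.9 = 0.60403
P₀ = (1-ρ)/(1-ρ^(K+1)) = (1-0.60403)/(1-0.60403^7) = 0.39597/0.97066 = 0.4079
P_K = P₀×ρ^K = 0.4079 × 0.60403^6 = 0.4079 × 0.04857 = 0.01981
λ_eff = λ(1-P_K) = 9.0 × (1 - 0.01981) = 9.0 × 0.98019 = 8.8217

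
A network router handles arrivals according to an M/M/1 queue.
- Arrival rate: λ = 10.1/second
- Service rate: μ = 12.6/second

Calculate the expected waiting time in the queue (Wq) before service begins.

First, compute utilization: ρ = λ/μ = 10.1/12.6 = 0.8016
For M/M/1: Wq = λ/(μ(μ-λ))
Wq = 10.1/(12.6 × (12.6-10.1))
Wq = 10.1/(12.6 × 2.50)
Wq = 0.3206 seconds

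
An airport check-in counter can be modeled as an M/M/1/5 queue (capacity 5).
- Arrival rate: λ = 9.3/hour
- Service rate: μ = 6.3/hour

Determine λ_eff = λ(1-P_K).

ρ = λ/μ = 9.3/6.3 = 1.4762
P₀ = (1-ρ)/(1-ρ^(K+1)) = (1-1.4762)/(1-1.4762^6) = -0.4762/-9.3484 = 0.05094
P_K = P₀×ρ^K = 0.05094 × 1.4762^5 = 0.05094 × 7.0101 = 0.3571
λ_eff = λ(1-P_K) = 9.3 × (1 - 0.35709) = 9.3 × 0.64291 = 5.9791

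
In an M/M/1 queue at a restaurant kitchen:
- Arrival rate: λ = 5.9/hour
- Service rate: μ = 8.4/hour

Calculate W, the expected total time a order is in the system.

First, compute utilization: ρ = λ/μ = 5.9/8.4 = 0.7024
For M/M/1: W = 1/(μ-λ)
W = 1/(8.4-5.9) = 1/2.50
W = 0.4000 hours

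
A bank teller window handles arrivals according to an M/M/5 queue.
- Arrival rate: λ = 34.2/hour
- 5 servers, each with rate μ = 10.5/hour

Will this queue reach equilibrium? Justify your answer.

Stability requires ρ = λ/(cμ) < 1
ρ = 34.2/(5 × 10.5) = 34.2/52.50 = 0.6514
Since 0.6514 < 1, the system is STABLE.
The servers are busy 65.14% of the time.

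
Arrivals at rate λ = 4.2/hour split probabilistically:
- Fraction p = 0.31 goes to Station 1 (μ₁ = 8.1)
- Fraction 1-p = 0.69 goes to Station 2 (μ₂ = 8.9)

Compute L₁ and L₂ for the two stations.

Effective rates: λ₁ = 4.2×0.31 = 1.302, λ₂ = 4.2×0.69 = 2.898
Station 1: ρ₁ = 1.302/8.1 = 0.1607, L₁ = ρ₁/(1-ρ₁) = 0.1607/(1-0.1607) = 0.1915
Station 2: ρ₂ = 2.898/8.9 = 0.3256, L₂ = ρ₂/(1-ρ₂) = 0.3256/(1-0.3256) = 0.4828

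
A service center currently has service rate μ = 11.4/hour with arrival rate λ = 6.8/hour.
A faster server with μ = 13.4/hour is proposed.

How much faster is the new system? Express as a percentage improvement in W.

System 1: ρ₁ = 6.8/11.4 = 0.5965, W₁ = 1/(11.4-6.8) = 0.21739
System 2: ρ₂ = 6.8/13.4 = 0.5075, W₂ = 1/(13.4-6.8) = 0.15152
Improvement: (W₁-W₂)/W₁ = (0.21739-0.15152)/0.21739 = 30.30%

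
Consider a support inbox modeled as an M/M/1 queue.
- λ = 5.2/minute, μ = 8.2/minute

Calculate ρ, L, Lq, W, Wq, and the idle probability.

Step 1: ρ = λ/μ = 5.2/8.2 = 0.6341
Step 2: L = λ/(μ-λ) = 5.2/3.00 = 1.7333
Step 3: Lq = λ²/(μ(μ-λ)) = 27.04/(8.2×3.00) = 1.0992
Step 4: W = 1/(μ-λ) = 1/3.00 = 0.33333
Step 5: Wq = λ/(μ(μ-λ)) = 5.2/(8.2×3.00) = 0.2114
Step 6: P(0) = 1-ρ = 0.3659
Verify: L = λW = 5.2×0.33333 = 1.7333 ✔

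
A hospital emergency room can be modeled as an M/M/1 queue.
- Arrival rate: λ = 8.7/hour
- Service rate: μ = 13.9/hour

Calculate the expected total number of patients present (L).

ρ = λ/μ = 8.7/13.9 = 0.6259
For M/M/1: L = λ/(μ-λ)
L = 8.7/(13.9-8.7) = 8.7/5.20
L = 1.6731 patients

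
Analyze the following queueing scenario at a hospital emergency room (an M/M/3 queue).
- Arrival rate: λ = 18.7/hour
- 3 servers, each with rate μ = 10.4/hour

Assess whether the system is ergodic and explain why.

Stability requires ρ = λ/(cμ) < 1
ρ = 18.7/(3 × 10.4) = 18.7/31.20 = 0.5994
Since 0.5994 < 1, the system is STABLE.
The servers are busy 59.94% of the time.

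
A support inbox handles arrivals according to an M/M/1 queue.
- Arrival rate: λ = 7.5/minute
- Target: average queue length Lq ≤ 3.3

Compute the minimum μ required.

For M/M/1: Lq = λ²/(μ(μ-λ))
Need Lq ≤ 3.3, i.e. μ(μ-λ) ≥ λ²/3.3
μ² - 7.5μ - 56.25/3.3 ≥ 0  →  μ² - 7.5μ - 17.045455 ≥ 0
Quadratic formula (positive root): μ = [λ + √(λ² + 4×17.045455)]/2
Discriminant: 56.25 + 4×17.045455 = 124.43182, √124.43182 = 11.154901
μ ≥ (7.5 + 11.154901)/2 = 9.3275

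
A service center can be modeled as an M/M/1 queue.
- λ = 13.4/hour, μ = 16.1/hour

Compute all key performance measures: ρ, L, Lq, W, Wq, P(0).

Step 1: ρ = λ/μ = 13.4/16.1 = 0.8323
Step 2: L = λ/(μ-λ) = 13.4/2.70 = 4.9630
Step 3: Lq = λ²/(μ(μ-λ)) = 179.56/(16.1×2.70) = 4.1307
Step 4: W = 1/(μ-λ) = 1/2.70 = 0.37037
Step 5: Wq = λ/(μ(μ-λ)) = 13.4/(16.1×2.70) = 0.3083
Step 6: P(0) = 1-ρ = 0.1677
Verify: L = λW = 13.4×0.37037 = 4.9630 ✔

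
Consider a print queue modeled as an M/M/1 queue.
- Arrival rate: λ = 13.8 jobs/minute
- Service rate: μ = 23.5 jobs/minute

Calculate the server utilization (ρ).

Server utilization: ρ = λ/μ
ρ = 13.8/23.5 = 0.5872
The server is busy 58.72% of the time.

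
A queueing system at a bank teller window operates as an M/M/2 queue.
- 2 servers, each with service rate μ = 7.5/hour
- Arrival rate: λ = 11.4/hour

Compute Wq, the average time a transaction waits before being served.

Traffic intensity: ρ = λ/(cμ) = 11.4/(2×7.5) = 0.7600
Since ρ = 0.7600 < 1, system is stable.
Offered load a = λ/μ = cρ = 11.4/7.5 = 1.5200
P₀ = [ Σₙ₌₀^1 aⁿ/n! + a^2/(2!(1-ρ)) ]⁻¹
Σ = a^0/0! + a^1/1! = 1.0000 + 1.5200 = 2.5200
a^2/(2!(1-ρ)) = 2.3104/(2 × 0.2400) = 4.8133
P₀ = 1/(2.5200 + 4.8133) = 0.1364
Lq = P₀·a^2·ρ / (2!(1-ρ)²) = 0.136364 × 2.31040 × 0.760000 / (2 × 0.0576000) = 2.0785
Wq = Lq/λ = 2.0785/11.4 = 0.1823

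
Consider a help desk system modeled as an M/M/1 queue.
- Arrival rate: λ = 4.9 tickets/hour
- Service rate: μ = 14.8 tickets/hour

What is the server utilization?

Server utilization: ρ = λ/μ
ρ = 4.9/14.8 = 0.3311
The server is busy 33.11% of the time.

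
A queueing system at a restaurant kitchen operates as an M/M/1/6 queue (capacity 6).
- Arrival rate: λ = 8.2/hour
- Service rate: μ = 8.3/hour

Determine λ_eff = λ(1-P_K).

ρ = λ/μ = 8.2/8.3 = 0.98795
P₀ = (1-ρ)/(1-ρ^(K+1)) = (1-0.98795)/(1-0.98795^7) = 0.01205/0.08136 = 0.1481
P_K = P₀×ρ^K = 0.1481 × 0.98795^6 = 0.1481 × 0.9298 = 0.1377
λ_eff = λ(1-P_K) = 8.2 × (1 - 0.13772) = 8.2 × 0.86228 = 7.0707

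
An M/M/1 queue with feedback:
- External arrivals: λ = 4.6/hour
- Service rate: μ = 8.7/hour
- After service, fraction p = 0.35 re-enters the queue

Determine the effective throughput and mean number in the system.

Effective arrival rate: λ_eff = λ/(1-p) = 4.6/(1-0.35) = 4.6/0.65 = 7.0769
ρ = λ_eff/μ = 7.0769/8.7 = 0.81344
L = ρ/(1-ρ) = 0.81344/(1-0.81344) = 4.3602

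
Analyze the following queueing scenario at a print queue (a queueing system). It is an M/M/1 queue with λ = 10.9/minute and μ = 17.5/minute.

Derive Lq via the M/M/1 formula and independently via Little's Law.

Method 1 (direct): Lq = λ²/(μ(μ-λ)) = 118.81/(17.5 × 6.60) = 1.0287

Method 2 (Little's Law):
W = 1/(μ-λ) = 1/6.60 = 0.151515
Wq = W - 1/μ = 0.151515 - 0.0571429 = 0.094372
Lq = λWq = 10.9 × 0.094372 = 1.0287 ✔ (matches Method 1)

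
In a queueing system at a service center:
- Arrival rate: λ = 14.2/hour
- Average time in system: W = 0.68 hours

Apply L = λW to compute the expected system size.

Little's Law: L = λW
L = 14.2 × 0.68 = 9.6560 customers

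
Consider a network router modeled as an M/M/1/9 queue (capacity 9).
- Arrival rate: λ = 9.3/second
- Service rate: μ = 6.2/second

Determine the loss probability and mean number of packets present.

ρ = λ/μ = 9.3/6.2 = 1.5000
P₀ = (1-ρ)/(1-ρ^(K+1)) = (1-1.5000)/(1-1.5000^10) = -0.5000/-56.6650 = 0.008824
P_K = P₀×ρ^K = 0.008824 × 1.5000^9 = 0.008824 × 38.4434 = 0.3392
Blocking probability P_9 = 0.3392 (33.92%)
L = ρ[1 - (K+1)ρ^K + Kρ^(K+1)] / [(1-ρ)(1-ρ^(K+1))]
L = 1.5000 × (1 - 10×38.44336 + 9×57.66504) / ((1 - 1.5000) × (1 - 57.66504)) = 7.1765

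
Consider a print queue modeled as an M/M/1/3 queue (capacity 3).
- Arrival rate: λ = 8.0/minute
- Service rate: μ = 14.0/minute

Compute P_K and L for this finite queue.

ρ = λ/μ = 8.0/14.0 = 0.57143
P₀ = (1-ρ)/(1-ρ^(K+1)) = (1-0.57143)/(1-0.57143^4) = 0.4286/0.8934 = 0.4797
P_K = P₀×ρ^K = 0.4797 × 0.57143^3 = 0.4797 × 0.1866 = 0.08951
Blocking probability P_3 = 0.08951 (8.95%)
L = ρ[1 - (K+1)ρ^K + Kρ^(K+1)] / [(1-ρ)(1-ρ^(K+1))]
L = 0.57143 × (1 - 4×0.18659 + 3×0.10662) / ((1 - 0.57143) × (1 - 0.10662)) = 0.8559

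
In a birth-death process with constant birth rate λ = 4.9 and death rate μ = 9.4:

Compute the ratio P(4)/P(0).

For constant rates: P(n)/P(0) = (λ/μ)^n
P(4)/P(0) = (4.9/9.4)^4 = 0.52128^4 = 0.07384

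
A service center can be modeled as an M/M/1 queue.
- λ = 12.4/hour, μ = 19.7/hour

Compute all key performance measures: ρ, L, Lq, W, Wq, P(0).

Step 1: ρ = λ/μ = 12.4/19.7 = 0.6294
Step 2: L = λ/(μ-λ) = 12.4/7.30 = 1.6986
Step 3: Lq = λ²/(μ(μ-λ)) = 153.76/(19.7×7.30) = 1.0692
Step 4: W = 1/(μ-λ) = 1/7.30 = 0.136986
Step 5: Wq = λ/(μ(μ-λ)) = 12.4/(19.7×7.30) = 0.08622
Step 6: P(0) = 1-ρ = 0.3706
Verify: L = λW = 12.4×0.136986 = 1.6986 ✔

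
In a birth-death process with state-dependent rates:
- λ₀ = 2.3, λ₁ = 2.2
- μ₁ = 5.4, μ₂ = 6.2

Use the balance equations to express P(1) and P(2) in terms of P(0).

Balance equations:
State 0: λ₀P₀ = μ₁P₁ → P₁ = (λ₀/μ₁)P₀ = (2.3/5.4)P₀ = 0.4259P₀
State 1: P₂ = (λ₀λ₁)/(μ₁μ₂)P₀ = (2.3×2.2)/(5.4×6.2)P₀ = 0.1511P₀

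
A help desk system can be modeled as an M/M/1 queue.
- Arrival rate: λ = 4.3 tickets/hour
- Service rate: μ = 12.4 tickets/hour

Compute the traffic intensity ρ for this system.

Server utilization: ρ = λ/μ
ρ = 4.3/12.4 = 0.3468
The server is busy 34.68% of the time.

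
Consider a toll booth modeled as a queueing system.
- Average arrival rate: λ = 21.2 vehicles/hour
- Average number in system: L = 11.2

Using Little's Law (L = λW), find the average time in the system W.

Little's Law: L = λW, so W = L/λ
W = 11.2/21.2 = 0.5283 hours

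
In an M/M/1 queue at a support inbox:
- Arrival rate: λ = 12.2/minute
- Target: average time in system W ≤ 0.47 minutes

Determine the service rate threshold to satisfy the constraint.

For M/M/1: W = 1/(μ-λ)
Need W ≤ 0.47, so 1/(μ-λ) ≤ 0.47
μ - λ ≥ 1/0.47 = 2.1277
μ ≥ 12.2 + 2.1277 = 14.3277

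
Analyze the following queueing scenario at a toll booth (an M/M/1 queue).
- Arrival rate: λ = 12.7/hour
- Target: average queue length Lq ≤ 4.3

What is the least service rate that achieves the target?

For M/M/1: Lq = λ²/(μ(μ-λ))
Need Lq ≤ 4.3, i.e. μ(μ-λ) ≥ λ²/4.3
μ² - 12.7μ - 161.29/4.3 ≥ 0  →  μ² - 12.7μ - 37.5093 ≥ 0
Quadratic formula (positive root): μ = [λ + √(λ² + 4×37.5093)]/2
Discriminant: 161.29 + 4×37.5093 = 311.3272, √311.3272 = 17.64447
μ ≥ (12.7 + 17.64447)/2 = 15.1722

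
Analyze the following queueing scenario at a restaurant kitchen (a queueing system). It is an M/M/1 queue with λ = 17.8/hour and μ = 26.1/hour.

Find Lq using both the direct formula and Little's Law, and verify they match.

Method 1 (direct): Lq = λ²/(μ(μ-λ)) = 316.84/(26.1 × 8.30) = 1.4626

Method 2 (Little's Law):
W = 1/(μ-λ) = 1/8.30 = 0.12048
Wq = W - 1/μ = 0.12048 - 0.038314 = 0.08217
Lq = λWq = 17.8 × 0.08217 = 1.4626 ✔ (matches Method 1)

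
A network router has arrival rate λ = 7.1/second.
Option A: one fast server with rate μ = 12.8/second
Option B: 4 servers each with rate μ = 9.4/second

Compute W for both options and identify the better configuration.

Option A: single server μ = 12.8 (M/M/1)
  ρ_A = 7.1/12.8 = 0.5547
  W_A = 1/(μ-λ) = 1/(12.8-7.1) = 1/5.70 = 0.1754

Option B: 4 servers μ = 9.4 (M/M/4)
  ρ_B = λ/(cμ) = 7.1/(4×9.4) = 0.1888
  Offered load a = λ/μ = cρ = 7.1/9.4 = 0.7553
  P₀ = [ Σₙ₌₀^3 aⁿ/n! + a^4/(4!(1-ρ)) ]⁻¹
  Σ = a^0/0! + a^1/1! + a^2/2! + a^3/3! = 1.0000 + 0.7553 + 0.2853 + 0.07182 = 2.1124
  a^4/(4!(1-ρ)) = 0.3255/(24 × 0.8112) = 0.01672
  P₀ = 1/(2.1124 + 0.01672) = 0.4697
  Lq = P₀·a^4·ρ / (4!(1-ρ)²) = 0.4697 × 0.3255 × 0.1888 / (24 × 0.6580) = 0.001828
  Wq_B = Lq/λ = 0.0018279/7.1 = 0.00025745
  W_B = Wq_B + 1/μ = 0.00025745 + 0.10638 = 0.1066

Since W_B = 0.1066 < W_A = 0.1754, Option B (multiple servers) has the shorter time in system.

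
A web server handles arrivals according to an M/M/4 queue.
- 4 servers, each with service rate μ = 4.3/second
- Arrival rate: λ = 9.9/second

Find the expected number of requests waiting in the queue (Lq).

Traffic intensity: ρ = λ/(cμ) = 9.9/(4×4.3) = 0.5756
Since ρ = 0.5756 < 1, system is stable.
Offered load a = λ/μ = cρ = 9.9/4.3 = 2.3023
P₀ = [ Σₙ₌₀^3 aⁿ/n! + a^4/(4!(1-ρ)) ]⁻¹
Σ = a^0/0! + a^1/1! + a^2/2! + a^3/3! = 1.0000 + 2.3023 + 2.6504 + 2.0340 = 7.9867
a^4/(4!(1-ρ)) = 28.0975/(24 × 0.42442) = 2.7584
P₀ = 1/(7.9867 + 2.7584) = 0.09307
Lq = P₀·a^4·ρ / (4!(1-ρ)²) = 0.0930657 × 28.0975 × 0.575581 / (24 × 0.180131) = 0.3481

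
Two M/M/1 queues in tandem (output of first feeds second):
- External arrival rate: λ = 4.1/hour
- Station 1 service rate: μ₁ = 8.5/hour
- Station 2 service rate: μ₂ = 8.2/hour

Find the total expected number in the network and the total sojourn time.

By Jackson's theorem, each station behaves as independent M/M/1.
Station 1: ρ₁ = 4.1/8.5 = 0.4824, L₁ = ρ₁/(1-ρ₁) = λ/(μ₁-λ) = 4.1/4.40 = 0.9318
Station 2: ρ₂ = 4.1/8.2 = 0.5000, L₂ = ρ₂/(1-ρ₂) = λ/(μ₂-λ) = 4.1/4.10 = 1.0000
Total: L = L₁ + L₂ = 0.9318 + 1.0000 = 1.9318
W = L/λ = 1.9318/4.1 = 0.4712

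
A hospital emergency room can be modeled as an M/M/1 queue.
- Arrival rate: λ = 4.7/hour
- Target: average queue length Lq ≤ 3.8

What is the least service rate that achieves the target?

For M/M/1: Lq = λ²/(μ(μ-λ))
Need Lq ≤ 3.8, i.e. μ(μ-λ) ≥ λ²/3.8
μ² - 4.7μ - 22.09/3.8 ≥ 0  →  μ² - 4.7μ - 5.81316 ≥ 0
Quadratic formula (positive root): μ = [λ + √(λ² + 4×5.81316)]/2
Discriminant: 22.09 + 4×5.81316 = 45.3426, √45.3426 = 6.7337
μ ≥ (4.7 + 6.7337)/2 = 5.7168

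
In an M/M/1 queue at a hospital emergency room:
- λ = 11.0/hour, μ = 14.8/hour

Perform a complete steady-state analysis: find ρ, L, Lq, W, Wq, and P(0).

Step 1: ρ = λ/μ = 11.0/14.8 = 0.7432
Step 2: L = λ/(μ-λ) = 11.0/3.80 = 2.8947
Step 3: Lq = λ²/(μ(μ-λ)) = 121.00/(14.8×3.80) = 2.1515
Step 4: W = 1/(μ-λ) = 1/3.80 = 0.263158
Step 5: Wq = λ/(μ(μ-λ)) = 11.0/(14.8×3.80) = 0.1956
Step 6: P(0) = 1-ρ = 0.2568
Verify: L = λW = 11.0×0.263158 = 2.8947 ✔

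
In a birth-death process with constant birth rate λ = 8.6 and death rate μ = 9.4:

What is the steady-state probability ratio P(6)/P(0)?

For constant rates: P(n)/P(0) = (λ/μ)^n
P(6)/P(0) = (8.6/9.4)^6 = 0.91489^6 = 0.5864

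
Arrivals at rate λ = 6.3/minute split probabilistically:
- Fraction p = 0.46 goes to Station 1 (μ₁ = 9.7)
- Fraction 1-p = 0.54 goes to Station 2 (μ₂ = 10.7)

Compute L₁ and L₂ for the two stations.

Effective rates: λ₁ = 6.3×0.46 = 2.898, λ₂ = 6.3×0.54 = 3.402
Station 1: ρ₁ = 2.898/9.7 = 0.2988, L₁ = ρ₁/(1-ρ₁) = 0.2988/(1-0.2988) = 0.4261
Station 2: ρ₂ = 3.402/10.7 = 0.317944, L₂ = ρ₂/(1-ρ₂) = 0.317944/(1-0.317944) = 0.4662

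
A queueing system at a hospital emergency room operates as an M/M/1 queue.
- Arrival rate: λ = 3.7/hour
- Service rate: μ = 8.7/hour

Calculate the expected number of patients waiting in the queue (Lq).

ρ = λ/μ = 3.7/8.7 = 0.4253
For M/M/1: Lq = λ²/(μ(μ-λ))
Lq = 13.69/(8.7 × 5.00)
Lq = 0.3147 patients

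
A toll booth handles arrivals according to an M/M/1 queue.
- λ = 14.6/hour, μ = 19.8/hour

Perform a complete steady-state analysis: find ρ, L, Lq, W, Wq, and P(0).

Step 1: ρ = λ/μ = 14.6/19.8 = 0.7374
Step 2: L = λ/(μ-λ) = 14.6/5.20 = 2.8077
Step 3: Lq = λ²/(μ(μ-λ)) = 213.16/(19.8×5.20) = 2.0703
Step 4: W = 1/(μ-λ) = 1/5.20 = 0.19231
Step 5: Wq = λ/(μ(μ-λ)) = 14.6/(19.8×5.20) = 0.1418
Step 6: P(0) = 1-ρ = 0.2626
Verify: L = λW = 14.6×0.19231 = 2.8077 ✔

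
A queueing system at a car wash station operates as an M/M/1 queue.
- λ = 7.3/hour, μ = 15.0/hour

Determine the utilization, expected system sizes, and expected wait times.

Step 1: ρ = λ/μ = 7.3/15.0 = 0.4867
Step 2: L = λ/(μ-λ) = 7.3/7.70 = 0.9481
Step 3: Lq = λ²/(μ(μ-λ)) = 53.29/(15.0×7.70) = 0.4614
Step 4: W = 1/(μ-λ) = 1/7.70 = 0.12987
Step 5: Wq = λ/(μ(μ-λ)) = 7.3/(15.0×7.70) = 0.06320
Step 6: P(0) = 1-ρ = 0.5133
Verify: L = λW = 7.3×0.12987 = 0.9481 ✔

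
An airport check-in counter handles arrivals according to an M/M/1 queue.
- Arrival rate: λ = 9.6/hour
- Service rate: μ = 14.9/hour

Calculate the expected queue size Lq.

ρ = λ/μ = 9.6/14.9 = 0.6443
For M/M/1: Lq = λ²/(μ(μ-λ))
Lq = 92.16/(14.9 × 5.30)
Lq = 1.1670 passengers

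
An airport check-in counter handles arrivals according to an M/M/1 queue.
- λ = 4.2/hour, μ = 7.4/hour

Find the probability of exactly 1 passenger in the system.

ρ = λ/μ = 4.2/7.4 = 0.5676
P(n) = (1-ρ)ρⁿ
P(1) = (1-0.5676) × 0.5676^1
P(1) = 0.4324 × 0.5676
P(1) = 0.2454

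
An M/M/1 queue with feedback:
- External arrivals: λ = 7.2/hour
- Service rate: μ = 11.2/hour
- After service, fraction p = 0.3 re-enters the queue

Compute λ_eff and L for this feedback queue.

Effective arrival rate: λ_eff = λ/(1-p) = 7.2/(1-0.3) = 7.2/0.70 = 10.285714
ρ = λ_eff/μ = 10.285714/11.2 = 0.9183673
L = ρ/(1-ρ) = 0.9183673/(1-0.9183673) = 11.2500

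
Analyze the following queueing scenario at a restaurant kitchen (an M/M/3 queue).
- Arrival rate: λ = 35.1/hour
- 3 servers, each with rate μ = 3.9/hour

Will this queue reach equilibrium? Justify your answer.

Stability requires ρ = λ/(cμ) < 1
ρ = 35.1/(3 × 3.9) = 35.1/11.70 = 3.0000
Since 3.0000 ≥ 1, the system is UNSTABLE.
Need c > λ/μ = 35.1/3.9 = 9.00.
Minimum servers needed: c = 10.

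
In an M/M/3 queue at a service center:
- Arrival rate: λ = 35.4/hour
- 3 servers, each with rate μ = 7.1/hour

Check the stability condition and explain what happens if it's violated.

Stability requires ρ = λ/(cμ) < 1
ρ = 35.4/(3 × 7.1) = 35.4/21.30 = 1.6620
Since 1.6620 ≥ 1, the system is UNSTABLE.
Need c > λ/μ = 35.4/7.1 = 4.99.
Minimum servers needed: c = 5.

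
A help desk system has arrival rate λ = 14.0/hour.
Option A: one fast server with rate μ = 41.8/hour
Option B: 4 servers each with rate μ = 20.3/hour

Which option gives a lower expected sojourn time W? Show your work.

Option A: single server μ = 41.8 (M/M/1)
  ρ_A = 14.0/41.8 = 0.3349
  W_A = 1/(μ-λ) = 1/(41.8-14.0) = 1/27.80 = 0.03597

Option B: 4 servers μ = 20.3 (M/M/4)
  ρ_B = λ/(cμ) = 14.0/(4×20.3) = 0.1724
  Offered load a = λ/μ = cρ = 14.0/20.3 = 0.6897
  P₀ = [ Σₙ₌₀^3 aⁿ/n! + a^4/(4!(1-ρ)) ]⁻¹
  Σ = a^0/0! + a^1/1! + a^2/2! + a^3/3! = 1.0000 + 0.68966 + 0.23781 + 0.054669 = 1.9821
  a^4/(4!(1-ρ)) = 0.2262/(24 × 0.8276) = 0.01139
  P₀ = 1/(1.9821 + 0.01139) = 0.5016
  Lq = P₀·a^4·ρ / (4!(1-ρ)²) = 0.5016 × 0.2262 × 0.1724 / (24 × 0.6849) = 0.001190
  Wq_B = Lq/λ = 0.0011903/14.0 = 0.00008502
  W_B = Wq_B + 1/μ = 0.00008502 + 0.04926 = 0.04935

Since W_A = 0.03597 < W_B = 0.04935, Option A (single fast server) has the shorter time in system.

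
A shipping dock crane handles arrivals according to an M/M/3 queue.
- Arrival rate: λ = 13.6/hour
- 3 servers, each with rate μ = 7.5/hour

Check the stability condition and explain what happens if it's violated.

Stability requires ρ = λ/(cμ) < 1
ρ = 13.6/(3 × 7.5) = 13.6/22.50 = 0.6044
Since 0.6044 < 1, the system is STABLE.
The servers are busy 60.44% of the time.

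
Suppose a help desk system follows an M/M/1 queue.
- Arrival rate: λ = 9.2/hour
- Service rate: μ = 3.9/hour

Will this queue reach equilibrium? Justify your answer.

Stability requires ρ = λ/(cμ) < 1
ρ = 9.2/(1 × 3.9) = 9.2/3.90 = 2.3590
Since 2.3590 ≥ 1, the system is UNSTABLE.
Queue grows without bound. Need μ > λ = 9.2.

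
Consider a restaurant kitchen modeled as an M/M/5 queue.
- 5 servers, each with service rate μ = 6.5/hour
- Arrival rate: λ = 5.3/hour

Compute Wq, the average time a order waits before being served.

Traffic intensity: ρ = λ/(cμ) = 5.3/(5×6.5) = 0.1631
Since ρ = 0.1631 < 1, system is stable.
Offered load a = λ/μ = cρ = 5.3/6.5 = 0.8154
P₀ = [ Σₙ₌₀^4 aⁿ/n! + a^5/(5!(1-ρ)) ]⁻¹
Σ = a^0/0! + a^1/1! + a^2/2! + a^3/3! + a^4/4! = 1.0000 + 0.8154 + 0.3324 + 0.09035 + 0.01842 = 2.2566
a^5/(5!(1-ρ)) = 0.3604/(120 × 0.8369) = 0.003589
P₀ = 1/(2.2566 + 0.003589) = 0.4424
Lq = P₀·a^5·ρ / (5!(1-ρ)²) = 0.4424 × 0.3604 × 0.1631 / (120 × 0.7004) = 0.0003094
Wq = Lq/λ = 0.0003094/5.3 = 0.00005838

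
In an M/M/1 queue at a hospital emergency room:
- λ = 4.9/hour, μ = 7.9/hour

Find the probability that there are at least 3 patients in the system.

ρ = λ/μ = 4.9/7.9 = 0.62025
P(N ≥ n) = ρⁿ
P(N ≥ 3) = 0.62025^3
P(N ≥ 3) = 0.2386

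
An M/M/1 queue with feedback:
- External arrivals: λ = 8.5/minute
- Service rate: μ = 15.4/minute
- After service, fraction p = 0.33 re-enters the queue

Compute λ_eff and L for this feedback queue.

Effective arrival rate: λ_eff = λ/(1-p) = 8.5/(1-0.33) = 8.5/0.67 = 12.68657
ρ = λ_eff/μ = 12.68657/15.4 = 0.823803
L = ρ/(1-ρ) = 0.823803/(1-0.823803) = 4.6755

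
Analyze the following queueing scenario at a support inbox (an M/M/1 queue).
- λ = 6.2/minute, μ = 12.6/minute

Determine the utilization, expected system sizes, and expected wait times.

Step 1: ρ = λ/μ = 6.2/12.6 = 0.4921
Step 2: L = λ/(μ-λ) = 6.2/6.40 = 0.9688
Step 3: Lq = λ²/(μ(μ-λ)) = 38.44/(12.6×6.40) = 0.4767
Step 4: W = 1/(μ-λ) = 1/6.40 = 0.15625
Step 5: Wq = λ/(μ(μ-λ)) = 6.2/(12.6×6.40) = 0.07688
Step 6: P(0) = 1-ρ = 0.5079
Verify: L = λW = 6.2×0.15625 = 0.9688 ✔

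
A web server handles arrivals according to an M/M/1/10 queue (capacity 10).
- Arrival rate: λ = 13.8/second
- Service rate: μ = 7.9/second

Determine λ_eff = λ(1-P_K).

ρ = λ/μ = 13.8/7.9 = 1.74684
P₀ = (1-ρ)/(1-ρ^(K+1)) = (1-1.74684)/(1-1.74684^11) = -0.74684/-461.1515 = 0.001620
P_K = P₀×ρ^K = 0.0016195 × 1.74684^10 = 0.0016195 × 264.5643 = 0.4285
λ_eff = λ(1-P_K) = 13.8 × (1 - 0.428463) = 13.8 × 0.571537 = 7.8872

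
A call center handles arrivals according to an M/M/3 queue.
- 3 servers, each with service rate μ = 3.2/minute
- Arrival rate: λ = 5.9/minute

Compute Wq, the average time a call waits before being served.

Traffic intensity: ρ = λ/(cμ) = 5.9/(3×3.2) = 0.6146
Since ρ = 0.6146 < 1, system is stable.
Offered load a = λ/μ = cρ = 5.9/3.2 = 1.8438
P₀ = [ Σₙ₌₀^2 aⁿ/n! + a^3/(3!(1-ρ)) ]⁻¹
Σ = a^0/0! + a^1/1! + a^2/2! = 1.0000 + 1.8438 + 1.6997 = 4.5435
a^3/(3!(1-ρ)) = 6.2677/(6 × 0.38542) = 2.7103
P₀ = 1/(4.5435 + 2.7103) = 0.1379
Lq = P₀·a^3·ρ / (3!(1-ρ)²) = 0.13786 × 6.2677 × 0.61458 / (6 × 0.14855) = 0.5958
Wq = Lq/λ = 0.5958/5.9 = 0.1010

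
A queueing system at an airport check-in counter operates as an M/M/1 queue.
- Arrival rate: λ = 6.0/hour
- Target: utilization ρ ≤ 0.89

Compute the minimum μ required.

ρ = λ/μ, so μ = λ/ρ
μ ≥ 6.0/0.89 = 6.7416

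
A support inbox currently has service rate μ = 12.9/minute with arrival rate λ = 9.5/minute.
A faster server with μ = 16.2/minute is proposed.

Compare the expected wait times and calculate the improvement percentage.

System 1: ρ₁ = 9.5/12.9 = 0.7364, W₁ = 1/(12.9-9.5) = 0.294118
System 2: ρ₂ = 9.5/16.2 = 0.5864, W₂ = 1/(16.2-9.5) = 0.149254
Improvement: (W₁-W₂)/W₁ = (0.294118-0.149254)/0.294118 = 49.25%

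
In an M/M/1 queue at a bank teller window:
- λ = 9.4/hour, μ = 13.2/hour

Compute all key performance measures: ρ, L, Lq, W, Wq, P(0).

Step 1: ρ = λ/μ = 9.4/13.2 = 0.7121
Step 2: L = λ/(μ-λ) = 9.4/3.80 = 2.4737
Step 3: Lq = λ²/(μ(μ-λ)) = 88.36/(13.2×3.80) = 1.7616
Step 4: W = 1/(μ-λ) = 1/3.80 = 0.26316
Step 5: Wq = λ/(μ(μ-λ)) = 9.4/(13.2×3.80) = 0.1874
Step 6: P(0) = 1-ρ = 0.2879
Verify: L = λW = 9.4×0.26316 = 2.4737 ✔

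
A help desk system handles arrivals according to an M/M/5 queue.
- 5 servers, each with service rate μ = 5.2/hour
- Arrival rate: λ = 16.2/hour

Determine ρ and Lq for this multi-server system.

Traffic intensity: ρ = λ/(cμ) = 16.2/(5×5.2) = 0.6231
Since ρ = 0.6231 < 1, system is stable.
Offered load a = λ/μ = cρ = 16.2/5.2 = 3.1154
P₀ = [ Σₙ₌₀^4 aⁿ/n! + a^5/(5!(1-ρ)) ]⁻¹
Σ = a^0/0! + a^1/1! + a^2/2! + a^3/3! + a^4/4! = 1.00000 + 3.11538 + 4.85281 + 5.03946 + 3.92496 = 17.9326
a^5/(5!(1-ρ)) = 293.4664/(120 × 0.376923) = 6.4882
P₀ = 1/(17.9326 + 6.4882) = 0.04095
Lq = P₀·a^5·ρ / (5!(1-ρ)²) = 0.040949 × 293.4664 × 0.62308 / (120 × 0.14207) = 0.4392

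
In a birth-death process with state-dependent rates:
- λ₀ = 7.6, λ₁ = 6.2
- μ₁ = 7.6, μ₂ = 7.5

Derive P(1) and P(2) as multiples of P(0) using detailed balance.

Balance equations:
State 0: λ₀P₀ = μ₁P₁ → P₁ = (λ₀/μ₁)P₀ = (7.6/7.6)P₀ = 1.0000P₀
State 1: P₂ = (λ₀λ₁)/(μ₁μ₂)P₀ = (7.6×6.2)/(7.6×7.5)P₀ = 0.8267P₀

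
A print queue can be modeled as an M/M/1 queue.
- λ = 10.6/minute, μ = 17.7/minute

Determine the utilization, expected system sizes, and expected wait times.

Step 1: ρ = λ/μ = 10.6/17.7 = 0.5989
Step 2: L = λ/(μ-λ) = 10.6/7.10 = 1.4930
Step 3: Lq = λ²/(μ(μ-λ)) = 112.36/(17.7×7.10) = 0.8941
Step 4: W = 1/(μ-λ) = 1/7.10 = 0.14085
Step 5: Wq = λ/(μ(μ-λ)) = 10.6/(17.7×7.10) = 0.08435
Step 6: P(0) = 1-ρ = 0.4011
Verify: L = λW = 10.6×0.14085 = 1.4930 ✔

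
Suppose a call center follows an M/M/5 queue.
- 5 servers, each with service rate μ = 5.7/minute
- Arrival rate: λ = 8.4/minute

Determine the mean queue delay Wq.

Traffic intensity: ρ = λ/(cμ) = 8.4/(5×5.7) = 0.2947
Since ρ = 0.2947 < 1, system is stable.
Offered load a = λ/μ = cρ = 8.4/5.7 = 1.4737
P₀ = [ Σₙ₌₀^4 aⁿ/n! + a^5/(5!(1-ρ)) ]⁻¹
Σ = a^0/0! + a^1/1! + a^2/2! + a^3/3! + a^4/4! = 1.0000 + 1.4737 + 1.0859 + 0.5334 + 0.1965 = 4.2895
a^5/(5!(1-ρ)) = 6.9506/(120 × 0.70526) = 0.08213
P₀ = 1/(4.2895 + 0.08213) = 0.2287
Lq = P₀·a^5·ρ / (5!(1-ρ)²) = 0.22875 × 6.9506 × 0.29474 / (120 × 0.49740) = 0.007851
Wq = Lq/λ = 0.0078511/8.4 = 0.0009347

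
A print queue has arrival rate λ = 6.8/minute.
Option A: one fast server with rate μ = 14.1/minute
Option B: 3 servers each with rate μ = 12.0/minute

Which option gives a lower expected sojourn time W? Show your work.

Option A: single server μ = 14.1 (M/M/1)
  ρ_A = 6.8/14.1 = 0.4823
  W_A = 1/(μ-λ) = 1/(14.1-6.8) = 1/7.30 = 0.1370

Option B: 3 servers μ = 12.0 (M/M/3)
  ρ_B = λ/(cμ) = 6.8/(3×12.0) = 0.1889
  Offered load a = λ/μ = cρ = 6.8/12.0 = 0.5667
  P₀ = [ Σₙ₌₀^2 aⁿ/n! + a^3/(3!(1-ρ)) ]⁻¹
  Σ = a^0/0! + a^1/1! + a^2/2! = 1.0000 + 0.56667 + 0.16056 = 1.7272
  a^3/(3!(1-ρ)) = 0.18196/(6 × 0.81111) = 0.03739
  P₀ = 1/(1.7272 + 0.03739) = 0.5667
  Lq = P₀·a^3·ρ / (3!(1-ρ)²) = 0.56670 × 0.18196 × 0.18889 / (6 × 0.65790) = 0.004934
  Wq_B = Lq/λ = 0.004934/6.8 = 0.0007256
  W_B = Wq_B + 1/μ = 0.0007256 + 0.08333 = 0.08406

Since W_B = 0.08406 < W_A = 0.1370, Option B (multiple servers) has the shorter time in system.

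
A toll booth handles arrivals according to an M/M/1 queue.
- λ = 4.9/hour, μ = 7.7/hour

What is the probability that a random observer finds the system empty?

ρ = λ/μ = 4.9/7.7 = 0.6364
P(0) = 1 - ρ = 1 - 0.6364 = 0.3636
The server is idle 36.36% of the time.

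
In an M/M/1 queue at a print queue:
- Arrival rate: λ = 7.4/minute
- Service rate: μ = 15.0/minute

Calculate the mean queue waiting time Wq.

First, compute utilization: ρ = λ/μ = 7.4/15.0 = 0.4933
For M/M/1: Wq = λ/(μ(μ-λ))
Wq = 7.4/(15.0 × (15.0-7.4))
Wq = 7.4/(15.0 × 7.60)
Wq = 0.06491 minutes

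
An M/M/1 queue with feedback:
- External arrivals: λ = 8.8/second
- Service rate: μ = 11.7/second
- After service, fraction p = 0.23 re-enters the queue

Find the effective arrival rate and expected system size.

Effective arrival rate: λ_eff = λ/(1-p) = 8.8/(1-0.23) = 8.8/0.77 = 11.42857
ρ = λ_eff/μ = 11.42857/11.7 = 0.976801
L = ρ/(1-ρ) = 0.976801/(1-0.976801) = 42.1053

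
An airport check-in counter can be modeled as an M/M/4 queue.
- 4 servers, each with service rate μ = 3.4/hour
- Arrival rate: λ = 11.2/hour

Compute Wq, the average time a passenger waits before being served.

Traffic intensity: ρ = λ/(cμ) = 11.2/(4×3.4) = 0.8235
Since ρ = 0.8235 < 1, system is stable.
Offered load a = λ/μ = cρ = 11.2/3.4 = 3.2941
P₀ = [ Σₙ₌₀^3 aⁿ/n! + a^4/(4!(1-ρ)) ]⁻¹
Σ = a^0/0! + a^1/1! + a^2/2! + a^3/3! = 1.00000 + 3.29412 + 5.42561 + 5.95753 = 15.6773
a^4/(4!(1-ρ)) = 117.7488/(24 × 0.1764706) = 27.8018
P₀ = 1/(15.6773 + 27.8018) = 0.02300
Lq = P₀·a^4·ρ / (4!(1-ρ)²) = 0.023000 × 117.7488 × 0.82353 / (24 × 0.031142) = 2.9840
Wq = Lq/λ = 2.9840/11.2 = 0.2664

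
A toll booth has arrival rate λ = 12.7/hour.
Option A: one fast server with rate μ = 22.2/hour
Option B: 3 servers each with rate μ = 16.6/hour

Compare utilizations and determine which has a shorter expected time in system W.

Option A: single server μ = 22.2 (M/M/1)
  ρ_A = 12.7/22.2 = 0.5721
  W_A = 1/(μ-λ) = 1/(22.2-12.7) = 1/9.50 = 0.1053

Option B: 3 servers μ = 16.6 (M/M/3)
  ρ_B = λ/(cμ) = 12.7/(3×16.6) = 0.2550
  Offered load a = λ/μ = cρ = 12.7/16.6 = 0.7651
  P₀ = [ Σₙ₌₀^2 aⁿ/n! + a^3/(3!(1-ρ)) ]⁻¹
  Σ = a^0/0! + a^1/1! + a^2/2! = 1.0000 + 0.76506 + 0.29266 = 2.0577
  a^3/(3!(1-ρ)) = 0.4478/(6 × 0.7450) = 0.1002
  P₀ = 1/(2.0577 + 0.1002) = 0.4634
  Lq = P₀·a^3·ρ / (3!(1-ρ)²) = 0.4634 × 0.4478 × 0.2550 / (6 × 0.5550) = 0.01589
  Wq_B = Lq/λ = 0.01589/12.7 = 0.001251
  W_B = Wq_B + 1/μ = 0.001251 + 0.06024 = 0.06149

Since W_B = 0.06149 < W_A = 0.1053, Option B (multiple servers) has the shorter time in system.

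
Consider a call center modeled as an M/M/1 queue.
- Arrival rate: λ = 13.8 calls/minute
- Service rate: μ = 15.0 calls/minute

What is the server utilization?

Server utilization: ρ = λ/μ
ρ = 13.8/15.0 = 0.9200
The server is busy 92.00% of the time.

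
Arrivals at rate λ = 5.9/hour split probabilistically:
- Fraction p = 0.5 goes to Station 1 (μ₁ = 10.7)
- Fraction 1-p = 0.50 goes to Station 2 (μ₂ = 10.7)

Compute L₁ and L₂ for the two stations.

Effective rates: λ₁ = 5.9×0.5 = 2.95, λ₂ = 5.9×0.50 = 2.95
Station 1: ρ₁ = 2.95/10.7 = 0.2757, L₁ = ρ₁/(1-ρ₁) = 0.2757/(1-0.2757) = 0.3806
Station 2: ρ₂ = 2.95/10.7 = 0.2757, L₂ = ρ₂/(1-ρ₂) = 0.2757/(1-0.2757) = 0.3806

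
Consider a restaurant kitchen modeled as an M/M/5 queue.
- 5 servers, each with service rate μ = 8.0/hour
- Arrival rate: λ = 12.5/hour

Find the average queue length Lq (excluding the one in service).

Traffic intensity: ρ = λ/(cμ) = 12.5/(5×8.0) = 0.3125
Since ρ = 0.3125 < 1, system is stable.
Offered load a = λ/μ = cρ = 12.5/8.0 = 1.5625
P₀ = [ Σₙ₌₀^4 aⁿ/n! + a^5/(5!(1-ρ)) ]⁻¹
Σ = a^0/0! + a^1/1! + a^2/2! + a^3/3! + a^4/4! = 1.0000 + 1.5625 + 1.2207 + 0.63578 + 0.24835 = 4.6673
a^5/(5!(1-ρ)) = 9.3132/(120 × 0.6875) = 0.1129
P₀ = 1/(4.6673 + 0.1129) = 0.2092
Lq = P₀·a^5·ρ / (5!(1-ρ)²) = 0.2092 × 9.3132 × 0.3125 / (120 × 0.4727) = 0.01073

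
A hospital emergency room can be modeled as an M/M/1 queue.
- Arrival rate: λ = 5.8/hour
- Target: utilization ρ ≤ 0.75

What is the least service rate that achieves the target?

ρ = λ/μ, so μ = λ/ρ
μ ≥ 5.8/0.75 = 7.7333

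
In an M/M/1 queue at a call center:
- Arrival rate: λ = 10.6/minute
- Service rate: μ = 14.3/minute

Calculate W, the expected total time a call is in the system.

First, compute utilization: ρ = λ/μ = 10.6/14.3 = 0.7413
For M/M/1: W = 1/(μ-λ)
W = 1/(14.3-10.6) = 1/3.70
W = 0.2703 minutes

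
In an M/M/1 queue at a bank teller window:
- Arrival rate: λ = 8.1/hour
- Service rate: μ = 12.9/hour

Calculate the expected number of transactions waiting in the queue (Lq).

ρ = λ/μ = 8.1/12.9 = 0.6279
For M/M/1: Lq = λ²/(μ(μ-λ))
Lq = 65.61/(12.9 × 4.80)
Lq = 1.0596 transactions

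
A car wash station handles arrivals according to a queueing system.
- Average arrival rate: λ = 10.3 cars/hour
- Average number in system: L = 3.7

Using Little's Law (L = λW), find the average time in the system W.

Little's Law: L = λW, so W = L/λ
W = 3.7/10.3 = 0.3592 hours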